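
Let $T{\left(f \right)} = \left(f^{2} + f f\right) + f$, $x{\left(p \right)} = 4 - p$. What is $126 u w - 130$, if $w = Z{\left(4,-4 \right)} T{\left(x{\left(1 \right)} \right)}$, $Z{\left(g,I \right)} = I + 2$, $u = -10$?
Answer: $52790$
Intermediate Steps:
$T{\left(f \right)} = f + 2 f^{2}$ ($T{\left(f \right)} = \left(f^{2} + f^{2}\right) + f = 2 f^{2} + f = f + 2 f^{2}$)
$Z{\left(g,I \right)} = 2 + I$
$w = -42$ ($w = \left(2 - 4\right) \left(4 - 1\right) \left(1 + 2 \left(4 - 1\right)\right) = - 2 \left(4 - 1\right) \left(1 + 2 \left(4 - 1\right)\right) = - 2 \cdot 3 \left(1 + 2 \cdot 3\right) = - 2 \cdot 3 \left(1 + 6\right) = - 2 \cdot 3 \cdot 7 = \left(-2\right) 21 = -42$)
$126 u w - 130 = 126 \left(\left(-10\right) \left(-42\right)\right) - 130 = 126 \cdot 420 - 130 = 52920 - 130 = 52790$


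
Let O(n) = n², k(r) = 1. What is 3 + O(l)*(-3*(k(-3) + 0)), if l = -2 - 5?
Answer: -144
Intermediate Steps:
l = -7
3 + O(l)*(-3*(k(-3) + 0)) = 3 + (-7)²*(-3*(1 + 0)) = 3 + 49*(-3*1) = 3 + 49*(-3) = 3 - 147 = -144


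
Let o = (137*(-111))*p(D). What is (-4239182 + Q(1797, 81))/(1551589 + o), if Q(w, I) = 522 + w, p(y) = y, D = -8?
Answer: -4236863/1673245 ≈ -2.5321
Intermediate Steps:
o = 121656 (o = (137*(-111))*(-8) = -15207*(-8) = 121656)
(-4239182 + Q(1797, 81))/(1551589 + o) = (-4239182 + (522 + 1797))/(1551589 + 121656) = (-4239182 + 2319)/1673245 = -4236863*1/1673245 = -4236863/1673245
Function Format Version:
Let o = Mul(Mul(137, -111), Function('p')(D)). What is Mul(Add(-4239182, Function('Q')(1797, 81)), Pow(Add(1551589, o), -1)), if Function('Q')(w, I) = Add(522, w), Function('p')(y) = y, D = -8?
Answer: Rational(-4236863, 1673245) ≈ -2.5321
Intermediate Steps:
o = 121656 (o = Mul(Mul(137, -111), -8) = Mul(-15207, -8) = 121656)
Mul(Add(-4239182, Function('Q')(1797, 81)), Pow(Add(1551589, o), -1)) = Mul(Add(-4239182, Add(522, 1797)), Pow(Add(1551589, 121656), -1)) = Mul(Add(-4239182, 2319), Pow(1673245, -1)) = Mul(-4236863, Rational(1, 1673245)) = Rational(-4236863, 1673245)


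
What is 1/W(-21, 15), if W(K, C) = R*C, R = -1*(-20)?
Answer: 1/300 ≈ 0.0033333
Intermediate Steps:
R = 20
W(K, C) = 20*C
1/W(-21, 15) = 1/(20*15) = 1/300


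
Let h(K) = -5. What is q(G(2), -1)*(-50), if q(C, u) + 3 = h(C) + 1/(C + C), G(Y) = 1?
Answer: 375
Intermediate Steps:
q(C, u) = -8 + 1/(2*C) (q(C, u) = -3 + (-5 + 1/(C + C)) = -3 + (-5 + 1/(2*C)) = -8 + 1/(2*C))
q(G(2), -1)*(-50) = (-8 + (½)/1)*(-50) = (-8 + (½)*1)*(-50) = (-8 + ½)*(-50) = -15/2*(-50) = 375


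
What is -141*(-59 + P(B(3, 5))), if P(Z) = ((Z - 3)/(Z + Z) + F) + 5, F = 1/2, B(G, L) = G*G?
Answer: 14993/2 ≈ 7496.5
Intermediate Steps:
B(G, L) = G**2
F = 1/2 (F = 1*(1/2) = 1/2 ≈ 0.50000)
P(Z) = 11/2 + (-3 + Z)/(2*Z) (P(Z) = ((Z - 3)/(Z + Z) + 1/2) + 5 = ((-3 + Z)/((2*Z)) + 1/2) + 5 = ((-3 + Z)*(1/(2*Z)) + 1/2) + 5 = ((-3 + Z)/(2*Z) + 1/2) + 5 = (1/2 + (-3 + Z)/(2*Z)) + 5 = 11/2 + (-3 + Z)/(2*Z))
-141*(-59 + P(B(3, 5))) = -141*(-59 + (6 - 3/(2*(3**2)))) = -141*(-59 + (6 - 3/2/9)) = -141*(-59 + (6 - 3/2*1/9)) = -141*(-59 + (6 - 1/6)) = -141*(-59 + 35/6) = -141*(-319/6) = 14993/2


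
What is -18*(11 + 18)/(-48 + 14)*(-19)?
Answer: -4959/17 ≈ -291.71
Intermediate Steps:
-18*(11 + 18)/(-48 + 14)*(-19) = -522/(-34)*(-19) = -522*(-1)/34*(-19) = -18*(-29/34)*(-19) = (261/17)*(-19) = -4959/17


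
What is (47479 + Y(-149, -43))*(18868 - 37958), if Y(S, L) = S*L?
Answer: -1028683740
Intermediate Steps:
Y(S, L) = L*S
(47479 + Y(-149, -43))*(18868 - 37958) = (47479 - 43*(-149))*(18868 - 37958) = (47479 + 6407)*(-19090) = 53886*(-19090) = -1028683740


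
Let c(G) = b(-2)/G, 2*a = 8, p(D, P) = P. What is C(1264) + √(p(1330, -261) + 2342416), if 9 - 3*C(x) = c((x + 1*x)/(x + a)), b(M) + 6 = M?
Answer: 1028/237 + √2342155 ≈ 1534.7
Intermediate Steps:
a = 4 (a = (½)*8 = 4)
b(M) = -6 + M
c(G) = -8/G (c(G) = (-6 - 2)/G = -8/G)
C(x) = 3 + 4*(4 + x)/(3*x) (C(x) = 3 - (-8)/(3*((x + 1*x)/(x + 4))) = 3 - (-8)/(3*((x + x)/(4 + x))) = 3 - (-8)/(3*((2*x)/(4 + x))) = 3 - (-8)/(3*(2*x/(4 + x))) = 3 - (-8)*(4 + x)/(2*x)/3 = 3 - (-4)*(4 + x)/(3*x) = 3 + 4*(4 + x)/(3*x))
C(1264) + √(p(1330, -261) + 2342416) = (⅓)*(16 + 13*1264)/1264 + √(-261 + 2342416) = (⅓)*(1/1264)*(16 + 16432) + √2342155 = (⅓)*(1/1264)*16448 + √2342155 = 1028/237 + √2342155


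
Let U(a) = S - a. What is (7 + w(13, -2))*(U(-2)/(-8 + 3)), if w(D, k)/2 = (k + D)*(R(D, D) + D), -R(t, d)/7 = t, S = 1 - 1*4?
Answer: -1709/5 ≈ -341.80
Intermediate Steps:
S = -3 (S = 1 - 4 = -3)
R(t, d) = -7*t
w(D, k) = -12*D*(D + k) (w(D, k) = 2*((k + D)*(-7*D + D)) = 2*((D + k)*(-6*D)) = 2*(-6*D*(D + k)) = -12*D*(D + k))
U(a) = -3 - a
(7 + w(13, -2))*(U(-2)/(-8 + 3)) = (7 + 12*13*(-1*13 - 1*(-2)))*((-3 - 1*(-2))/(-8 + 3)) = (7 + 12*13*(-13 + 2))*((-3 + 2)/(-5)) = (7 + 12*13*(-11))*(-⅕*(-1)) = (7 - 1716)*(⅕) = -1709*⅕ = -1709/5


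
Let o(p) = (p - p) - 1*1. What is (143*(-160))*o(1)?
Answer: 22880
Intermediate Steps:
o(p) = -1 (o(p) = 0 - 1 = -1)
(143*(-160))*o(1) = (143*(-160))*(-1) = -22880*(-1) = 22880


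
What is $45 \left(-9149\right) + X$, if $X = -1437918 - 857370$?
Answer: $-2706993$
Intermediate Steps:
$X = -2295288$
$45 \left(-9149\right) + X = 45 \left(-9149\right) - 2295288 = -411705 - 2295288 = -2706993$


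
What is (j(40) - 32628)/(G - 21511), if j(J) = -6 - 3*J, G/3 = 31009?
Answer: -16377/35758 ≈ -0.45800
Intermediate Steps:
G = 93027 (G = 3*31009 = 93027)
(j(40) - 32628)/(G - 21511) = ((-6 - 3*40) - 32628)/(93027 - 21511) = ((-6 - 120) - 32628)/71516 = (-126 - 32628)*(1/71516) = -32754*1/71516 = -16377/35758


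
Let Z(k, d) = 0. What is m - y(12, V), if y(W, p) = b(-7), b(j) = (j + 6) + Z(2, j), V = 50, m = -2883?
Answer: -2882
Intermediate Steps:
b(j) = 6 + j (b(j) = (j + 6) + 0 = (6 + j) + 0 = 6 + j)
y(W, p) = -1 (y(W, p) = 6 - 7 = -1)
m - y(12, V) = -2883 - 1*(-1) = -2883 + 1 = -2882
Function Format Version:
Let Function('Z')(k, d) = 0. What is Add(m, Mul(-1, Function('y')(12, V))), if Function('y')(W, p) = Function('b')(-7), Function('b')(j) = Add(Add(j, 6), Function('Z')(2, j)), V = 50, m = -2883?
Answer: -2882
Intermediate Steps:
Function('b')(j) = Add(6, j) (Function('b')(j) = Add(Add(j, 6), 0) = Add(Add(6, j), 0) = Add(6, j))
Function('y')(W, p) = -1 (Function('y')(W, p) = Add(6, -7) = -1)
Add(m, Mul(-1, Function('y')(12, V))) = Add(-2883, Mul(-1, -1)) = Add(-2883, 1) = -2882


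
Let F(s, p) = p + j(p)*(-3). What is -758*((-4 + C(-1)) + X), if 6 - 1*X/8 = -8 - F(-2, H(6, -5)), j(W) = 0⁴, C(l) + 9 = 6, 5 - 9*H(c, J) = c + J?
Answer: -740566/9 ≈ -82285.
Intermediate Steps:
H(c, J) = 5/9 - J/9 - c/9 (H(c, J) = 5/9 - (c + J)/9 = 5/9 - (J + c)/9 = 5/9 + (-J/9 - c/9) = 5/9 - J/9 - c/9)
C(l) = -3 (C(l) = -9 + 6 = -3)
j(W) = 0
F(s, p) = p (F(s, p) = p + 0*(-3) = p + 0 = p)
X = 1040/9 (X = 48 - 8*(-8 - (5/9 - ⅑*(-5) - ⅑*6)) = 48 - 8*(-8 - (5/9 + 5/9 - ⅔)) = 48 - 8*(-8 - 1*4/9) = 48 - 8*(-8 - 4/9) = 48 - 8*(-76/9) = 48 + 608/9 = 1040/9 ≈ 115.56)
-758*((-4 + C(-1)) + X) = -758*((-4 - 3) + 1040/9) = -758*(-7 + 1040/9) = -758*977/9 = -740566/9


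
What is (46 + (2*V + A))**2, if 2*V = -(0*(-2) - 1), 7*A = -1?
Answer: 107584/49 ≈ 2195.6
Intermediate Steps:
A = -1/7 (A = (1/7)*(-1) = -1/7 ≈ -0.14286)
V = 1/2 (V = (-(0*(-2) - 1))/2 = (-(0 - 1))/2 = (-1*(-1))/2 = (1/2)*1 = 1/2 ≈ 0.50000)
(46 + (2*V + A))**2 = (46 + (2*(1/2) - 1/7))**2 = (46 + (1 - 1/7))**2 = (46 + 6/7)**2 = (328/7)**2 = 107584/49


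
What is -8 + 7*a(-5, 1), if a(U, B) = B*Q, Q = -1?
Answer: -15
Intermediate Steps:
a(U, B) = -B (a(U, B) = B*(-1) = -B)
-8 + 7*a(-5, 1) = -8 + 7*(-1*1) = -8 + 7*(-1) = -8 - 7 = -15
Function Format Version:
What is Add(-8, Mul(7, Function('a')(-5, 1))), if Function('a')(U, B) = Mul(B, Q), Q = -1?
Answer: -15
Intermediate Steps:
Function('a')(U, B) = Mul(-1, B) (Function('a')(U, B) = Mul(B, -1) = Mul(-1, B))
Add(-8, Mul(7, Function('a')(-5, 1))) = Add(-8, Mul(7, Mul(-1, 1))) = Add(-8, Mul(7, -1)) = Add(-8, -7) = -15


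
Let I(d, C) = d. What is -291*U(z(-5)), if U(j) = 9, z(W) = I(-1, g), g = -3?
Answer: -2619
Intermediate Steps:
z(W) = -1
-291*U(z(-5)) = -291*9 = -2619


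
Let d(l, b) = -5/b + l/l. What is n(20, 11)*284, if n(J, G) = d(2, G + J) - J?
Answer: -168696/31 ≈ -5441.8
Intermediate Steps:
d(l, b) = 1 - 5/b (d(l, b) = -5/b + 1 = 1 - 5/b)
n(J, G) = -J + (-5 + G + J)/(G + J) (n(J, G) = (-5 + (G + J))/(G + J) - J = (-5 + G + J)/(G + J) - J = -J + (-5 + G + J)/(G + J))
n(20, 11)*284 = ((-5 + 11 + 20 - 1*20*(11 + 20))/(11 + 20))*284 = ((-5 + 11 + 20 - 1*20*31)/31)*284 = ((-5 + 11 + 20 - 620)/31)*284 = ((1/31)*(-594))*284 = -594/31*284 = -168696/31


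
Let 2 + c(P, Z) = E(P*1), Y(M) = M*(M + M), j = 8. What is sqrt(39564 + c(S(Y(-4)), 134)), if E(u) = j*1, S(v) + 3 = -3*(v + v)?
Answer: sqrt(39570) ≈ 198.92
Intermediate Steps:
Y(M) = 2*M**2 (Y(M) = M*(2*M) = 2*M**2)
S(v) = -3 - 6*v (S(v) = -3 - 3*(v + v) = -3 - 6*v)
E(u) = 8 (E(u) = 8*1 = 8)
c(P, Z) = 6 (c(P, Z) = -2 + 8 = 6)
sqrt(39564 + c(S(Y(-4)), 134)) = sqrt(39564 + 6) = sqrt(39570)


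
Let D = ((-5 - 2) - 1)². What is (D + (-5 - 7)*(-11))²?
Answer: 38416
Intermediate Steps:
D = 64 (D = (-7 - 1)² = (-8)² = 64)
(D + (-5 - 7)*(-11))² = (64 + (-5 - 7)*(-11))² = (64 - 12*(-11))² = (64 + 132)² = 196² = 38416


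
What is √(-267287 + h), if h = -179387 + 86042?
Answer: 2*I*√90158 ≈ 600.53*I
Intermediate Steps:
h = -93345
√(-267287 + h) = √(-267287 - 93345) = √(-360632) = 2*I*√90158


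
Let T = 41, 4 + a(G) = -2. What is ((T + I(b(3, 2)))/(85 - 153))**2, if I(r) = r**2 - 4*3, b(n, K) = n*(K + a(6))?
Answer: 29929/4624 ≈ 6.4725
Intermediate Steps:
a(G) = -6 (a(G) = -4 - 2 = -6)
b(n, K) = n*(-6 + K) (b(n, K) = n*(K - 6) = n*(-6 + K))
I(r) = -12 + r**2 (I(r) = r**2 - 12 = -12 + r**2)
((T + I(b(3, 2)))/(85 - 153))**2 = ((41 + (-12 + (3*(-6 + 2))**2))/(85 - 153))**2 = ((41 + (-12 + (3*(-4))**2))/(-68))**2 = ((41 + (-12 + (-12)**2))*(-1/68))**2 = ((41 + (-12 + 144))*(-1/68))**2 = ((41 + 132)*(-1/68))**2 = (173*(-1/68))**2 = (-173/68)**2 = 29929/4624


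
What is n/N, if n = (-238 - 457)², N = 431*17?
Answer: 483025/7327 ≈ 65.924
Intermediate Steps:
N = 7327
n = 483025 (n = (-695)² = 483025)
n/N = 483025/7327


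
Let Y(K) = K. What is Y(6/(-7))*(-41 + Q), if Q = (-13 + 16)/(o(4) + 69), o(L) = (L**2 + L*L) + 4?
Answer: 8604/245 ≈ 35.118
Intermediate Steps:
o(L) = 4 + 2*L**2 (o(L) = (L**2 + L**2) + 4 = 2*L**2 + 4 = 4 + 2*L**2)
Q = 1/35 (Q = (-13 + 16)/((4 + 2*4**2) + 69) = 3/((4 + 2*16) + 69) = 3/((4 + 32) + 69) = 3/(36 + 69) = 3/105 = 3*(1/105) = 1/35 ≈ 0.028571)
Y(6/(-7))*(-41 + Q) = (6/(-7))*(-41 + 1/35) = (6*(-1/7))*(-1434/35) = -6/7*(-1434/35) = 8604/245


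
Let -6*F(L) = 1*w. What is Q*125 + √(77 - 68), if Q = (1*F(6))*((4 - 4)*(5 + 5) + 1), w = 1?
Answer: -107/6 ≈ -17.833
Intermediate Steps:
F(L) = -⅙ (F(L) = -1/6 = -⅙*1 = -⅙)
Q = -⅙ (Q = (1*(-⅙))*((4 - 4)*(5 + 5) + 1) = -(0*10 + 1)/6 = -(0 + 1)/6 = -⅙*1 = -⅙ ≈ -0.16667)
Q*125 + √(77 - 68) = -⅙*125 + √(77 - 68) = -125/6 + √9 = -125/6 + 3 = -107/6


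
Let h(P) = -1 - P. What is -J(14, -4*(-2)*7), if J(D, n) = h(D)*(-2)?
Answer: -30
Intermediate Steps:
J(D, n) = 2 + 2*D (J(D, n) = (-1 - D)*(-2) = 2 + 2*D)
-J(14, -4*(-2)*7) = -(2 + 2*14) = -(2 + 28) = -1*30 = -30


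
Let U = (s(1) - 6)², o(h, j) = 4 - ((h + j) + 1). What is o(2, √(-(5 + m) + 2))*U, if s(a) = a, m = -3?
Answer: 25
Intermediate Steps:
o(h, j) = 3 - h - j (o(h, j) = 4 - (1 + h + j) = 4 + (-1 - h - j) = 3 - h - j)
U = 25 (U = (1 - 6)² = (-5)² = 25)
o(2, √(-(5 + m) + 2))*U = (3 - 1*2 - √(-(5 - 3) + 2))*25 = (3 - 2 - √(-1*2 + 2))*25 = (3 - 2 - √(-2 + 2))*25 = (3 - 2 - √0)*25 = (3 - 2 - 1*0)*25 = (3 - 2 + 0)*25 = 1*25 = 25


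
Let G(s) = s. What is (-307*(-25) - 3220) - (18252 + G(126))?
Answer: -13923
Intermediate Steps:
(-307*(-25) - 3220) - (18252 + G(126)) = (-307*(-25) - 3220) - (18252 + 126) = (7675 - 3220) - 1*18378 = 4455 - 18378 = -13923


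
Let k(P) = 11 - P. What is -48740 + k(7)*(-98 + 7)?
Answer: -49104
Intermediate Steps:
-48740 + k(7)*(-98 + 7) = -48740 + (11 - 1*7)*(-98 + 7) = -48740 + (11 - 7)*(-91) = -48740 + 4*(-91) = -48740 - 364 = -49104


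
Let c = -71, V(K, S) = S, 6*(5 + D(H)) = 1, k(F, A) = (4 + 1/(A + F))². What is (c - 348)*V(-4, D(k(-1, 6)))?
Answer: 12151/6 ≈ 2025.2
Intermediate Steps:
D(H) = -29/6 (D(H) = -5 + (⅙)*1 = -5 + ⅙ = -29/6)
(c - 348)*V(-4, D(k(-1, 6))) = (-71 - 348)*(-29/6) = -419*(-29/6) = 12151/6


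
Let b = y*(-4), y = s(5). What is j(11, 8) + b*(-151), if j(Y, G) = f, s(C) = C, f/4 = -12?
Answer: 2972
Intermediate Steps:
f = -48 (f = 4*(-12) = -48)
j(Y, G) = -48
y = 5
b = -20 (b = 5*(-4) = -20)
j(11, 8) + b*(-151) = -48 - 20*(-151) = -48 + 3020 = 2972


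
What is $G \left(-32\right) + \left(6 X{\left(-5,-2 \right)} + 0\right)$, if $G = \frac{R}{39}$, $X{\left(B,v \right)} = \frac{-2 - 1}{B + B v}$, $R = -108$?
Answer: $\frac{5526}{65} \approx 85.015$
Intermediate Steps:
$X{\left(B,v \right)} = - \frac{3}{B + B v}$
$G = - \frac{36}{13}$ ($G = - \frac{108}{39} = \left(-108\right) \frac{1}{39} = - \frac{36}{13} \approx -2.7692$)
$G \left(-32\right) + \left(6 X{\left(-5,-2 \right)} + 0\right) = \left(- \frac{36}{13}\right) \left(-32\right) + \left(6 \left(- \frac{3}{\left(-5\right) \left(1 - 2\right)}\right) + 0\right) = \frac{1152}{13} + \left(6 \left(\left(-3\right) \left(- \frac{1}{5}\right) \frac{1}{-1}\right) + 0\right) = \frac{1152}{13} + \left(6 \left(\left(-3\right) \left(- \frac{1}{5}\right) \left(-1\right)\right) + 0\right) = \frac{1152}{13} + \left(6 \left(- \frac{3}{5}\right) + 0\right) = \frac{1152}{13} + \left(- \frac{18}{5} + 0\right) = \frac{1152}{13} - \frac{18}{5} = \frac{5526}{65}$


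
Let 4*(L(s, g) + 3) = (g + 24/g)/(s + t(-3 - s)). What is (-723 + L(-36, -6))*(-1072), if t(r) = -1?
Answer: 28793384/37 ≈ 7.7820e+5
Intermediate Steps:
L(s, g) = -3 + (g + 24/g)/(4*(-1 + s)) (L(s, g) = -3 + ((g + 24/g)/(s - 1))/4 = -3 + ((g + 24/g)/(-1 + s))/4 = -3 + (g + 24/g)/(4*(-1 + s)))
(-723 + L(-36, -6))*(-1072) = (-723 + (¼)*(24 + (-6)² + 12*(-6) - 12*(-6)*(-36))/(-6*(-1 - 36)))*(-1072) = (-723 + (¼)*(-⅙)*(24 + 36 - 72 - 2592)/(-37))*(-1072) = (-723 + (¼)*(-⅙)*(-1/37)*(-2604))*(-1072) = (-723 - 217/74)*(-1072) = -53719/74*(-1072) = 28793384/37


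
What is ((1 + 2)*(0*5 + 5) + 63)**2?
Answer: 6084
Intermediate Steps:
((1 + 2)*(0*5 + 5) + 63)**2 = (3*(0 + 5) + 63)**2 = (3*5 + 63)**2 = (15 + 63)**2 = 78**2 = 6084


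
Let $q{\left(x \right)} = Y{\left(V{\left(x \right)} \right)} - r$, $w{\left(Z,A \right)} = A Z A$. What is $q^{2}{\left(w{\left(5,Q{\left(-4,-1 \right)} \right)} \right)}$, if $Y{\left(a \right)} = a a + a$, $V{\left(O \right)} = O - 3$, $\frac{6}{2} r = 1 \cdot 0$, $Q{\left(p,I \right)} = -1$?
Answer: $36$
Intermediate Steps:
$r = 0$ ($r = \frac{1 \cdot 0}{3} = \frac{1}{3} \cdot 0 = 0$)
$V{\left(O \right)} = -3 + O$ ($V{\left(O \right)} = O - 3 = -3 + O$)
$w{\left(Z,A \right)} = Z A^{2}$
$Y{\left(a \right)} = a + a^{2}$ ($Y{\left(a \right)} = a^{2} + a = a + a^{2}$)
$q{\left(x \right)} = \left(-3 + x\right) \left(-2 + x\right)$ ($q{\left(x \right)} = \left(-3 + x\right) \left(1 + \left(-3 + x\right)\right) - 0 = \left(-3 + x\right) \left(-2 + x\right) + 0 = \left(-3 + x\right) \left(-2 + x\right)$)
$q^{2}{\left(w{\left(5,Q{\left(-4,-1 \right)} \right)} \right)} = \left(\left(-3 + 5 \left(-1\right)^{2}\right) \left(-2 + 5 \left(-1\right)^{2}\right)\right)^{2} = \left(\left(-3 + 5 \cdot 1\right) \left(-2 + 5 \cdot 1\right)\right)^{2} = \left(\left(-3 + 5\right) \left(-2 + 5\right)\right)^{2} = \left(2 \cdot 3\right)^{2} = 6^{2} = 36$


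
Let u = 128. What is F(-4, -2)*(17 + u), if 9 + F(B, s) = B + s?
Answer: -2175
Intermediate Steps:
F(B, s) = -9 + B + s (F(B, s) = -9 + (B + s) = -9 + B + s)
F(-4, -2)*(17 + u) = (-9 - 4 - 2)*(17 + 128) = -15*145 = -2175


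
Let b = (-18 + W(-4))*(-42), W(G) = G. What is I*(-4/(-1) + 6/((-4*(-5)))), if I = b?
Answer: 19866/5 ≈ 3973.2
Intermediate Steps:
b = 924 (b = (-18 - 4)*(-42) = -22*(-42) = 924)
I = 924
I*(-4/(-1) + 6/((-4*(-5)))) = 924*(-4/(-1) + 6/((-4*(-5)))) = 924*(-4*(-1) + 6/20) = 924*(4 + 6*(1/20)) = 924*(4 + 3/10) = 924*(43/10) = 19866/5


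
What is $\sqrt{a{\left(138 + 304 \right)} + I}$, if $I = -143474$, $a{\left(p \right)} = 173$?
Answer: $i \sqrt{143301} \approx 378.55 i$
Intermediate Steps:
$\sqrt{a{\left(138 + 304 \right)} + I} = \sqrt{173 - 143474} = \sqrt{-143301} = i \sqrt{143301}$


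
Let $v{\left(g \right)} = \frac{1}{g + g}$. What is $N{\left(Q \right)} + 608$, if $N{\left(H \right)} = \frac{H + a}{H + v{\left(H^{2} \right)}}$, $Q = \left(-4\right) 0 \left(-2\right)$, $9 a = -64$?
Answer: $608$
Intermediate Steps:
$a = - \frac{64}{9}$ ($a = \frac{1}{9} \left(-64\right) = - \frac{64}{9} \approx -7.1111$)
$Q = 0$ ($Q = 0 \left(-2\right) = 0$)
$v{\left(g \right)} = \frac{1}{2 g}$
$N{\left(H \right)} = \frac{- \frac{64}{9} + H}{H + \frac{1}{2 H^{2}}}$ ($N{\left(H \right)} = \frac{H - \frac{64}{9}}{H + \frac{1}{2 H^{2}}} = \frac{- \frac{64}{9} + H}{H + \frac{1}{2 H^{2}}}$)
$N{\left(Q \right)} + 608 = \frac{2 \cdot 0^{2} \left(-64 + 9 \cdot 0\right)}{9 \left(1 + 2 \cdot 0^{3}\right)} + 608 = \frac{2}{9} \cdot 0 \frac{1}{1 + 2 \cdot 0} \left(-64 + 0\right) + 608 = \frac{2}{9} \cdot 0 \frac{1}{1 + 0} \left(-64\right) + 608 = \frac{2}{9} \cdot 0 \cdot 1^{-1} \left(-64\right) + 608 = \frac{2}{9} \cdot 0 \cdot 1 \left(-64\right) + 608 = 0 + 608 = 608$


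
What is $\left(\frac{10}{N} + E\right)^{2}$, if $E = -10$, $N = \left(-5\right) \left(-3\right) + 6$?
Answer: $\frac{40000}{441} \approx 90.703$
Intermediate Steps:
$N = 21$ ($N = 15 + 6 = 21$)
$\left(\frac{10}{N} + E\right)^{2} = \left(\frac{10}{21} - 10\right)^{2} = \left(- \frac{200}{21}\right)^{2} = \frac{40000}{441}$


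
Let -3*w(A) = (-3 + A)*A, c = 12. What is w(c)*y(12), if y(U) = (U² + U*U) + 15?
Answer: -10908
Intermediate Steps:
w(A) = -A*(-3 + A)/3 (w(A) = -(-3 + A)*A/3 = -A*(-3 + A)/3)
y(U) = 15 + 2*U² (y(U) = (U² + U²) + 15 = 2*U² + 15 = 15 + 2*U²)
w(c)*y(12) = ((⅓)*12*(3 - 1*12))*(15 + 2*12²) = ((⅓)*12*(3 - 12))*(15 + 2*144) = ((⅓)*12*(-9))*(15 + 288) = -36*303 = -10908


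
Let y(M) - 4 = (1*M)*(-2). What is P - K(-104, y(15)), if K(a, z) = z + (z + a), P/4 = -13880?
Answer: -55364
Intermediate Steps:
P = -55520 (P = 4*(-13880) = -55520)
y(M) = 4 - 2*M (y(M) = 4 + (1*M)*(-2) = 4 + M*(-2) = 4 - 2*M)
K(a, z) = a + 2*z (K(a, z) = z + (a + z) = a + 2*z)
P - K(-104, y(15)) = -55520 - (-104 + 2*(4 - 2*15)) = -55520 - (-104 + 2*(4 - 30)) = -55520 - (-104 + 2*(-26)) = -55520 - (-104 - 52) = -55520 - 1*(-156) = -55520 + 156 = -55364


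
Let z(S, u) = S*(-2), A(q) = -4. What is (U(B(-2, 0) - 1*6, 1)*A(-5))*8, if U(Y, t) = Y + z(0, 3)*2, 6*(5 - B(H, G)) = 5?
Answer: 176/3 ≈ 58.667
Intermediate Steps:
z(S, u) = -2*S
B(H, G) = 25/6 (B(H, G) = 5 - ⅙*5 = 5 - ⅚ = 25/6)
U(Y, t) = Y (U(Y, t) = Y - 2*0*2 = Y + 0*2 = Y + 0 = Y)
(U(B(-2, 0) - 1*6, 1)*A(-5))*8 = ((25/6 - 1*6)*(-4))*8 = ((25/6 - 6)*(-4))*8 = -11/6*(-4)*8 = (22/3)*8 = 176/3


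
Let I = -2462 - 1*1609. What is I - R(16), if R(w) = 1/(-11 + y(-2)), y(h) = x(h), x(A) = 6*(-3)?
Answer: -118058/29 ≈ -4071.0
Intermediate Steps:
x(A) = -18
y(h) = -18
R(w) = -1/29 (R(w) = 1/(-11 - 18) = 1/(-29) = -1/29)
I = -4071 (I = -2462 - 1609 = -4071)
I - R(16) = -4071 - 1*(-1/29) = -4071 + 1/29 = -118058/29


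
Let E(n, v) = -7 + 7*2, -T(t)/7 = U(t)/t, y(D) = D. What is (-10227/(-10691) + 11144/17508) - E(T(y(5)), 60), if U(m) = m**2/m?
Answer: -253012844/46794507 ≈ -5.4069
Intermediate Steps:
U(m) = m
T(t) = -7 (T(t) = -7*t/t = -7*1 = -7)
E(n, v) = 7 (E(n, v) = -7 + 14 = 7)
(-10227/(-10691) + 11144/17508) - E(T(y(5)), 60) = (-10227/(-10691) + 11144/17508) - 1*7 = (-10227*(-1/10691) + 11144*(1/17508)) - 7 = (10227/10691 + 2786/4377) - 7 = 74548705/46794507 - 7 = -253012844/46794507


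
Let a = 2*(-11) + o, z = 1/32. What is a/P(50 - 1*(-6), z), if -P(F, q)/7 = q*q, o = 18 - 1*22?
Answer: 26624/7 ≈ 3803.4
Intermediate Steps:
o = -4 (o = 18 - 22 = -4)
z = 1/32 ≈ 0.031250
P(F, q) = -7*q² (P(F, q) = -7*q*q = -7*q²)
a = -26 (a = 2*(-11) - 4 = -22 - 4 = -26)
a/P(50 - 1*(-6), z) = -26/((-7*(1/32)²)) = -26/((-7*1/1024)) = -26/(-7/1024) = -26*(-1024/7) = 26624/7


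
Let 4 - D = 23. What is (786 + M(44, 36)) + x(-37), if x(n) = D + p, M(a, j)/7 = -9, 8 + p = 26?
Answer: 722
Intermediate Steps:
p = 18 (p = -8 + 26 = 18)
D = -19 (D = 4 - 1*23 = 4 - 23 = -19)
M(a, j) = -63 (M(a, j) = 7*(-9) = -63)
x(n) = -1 (x(n) = -19 + 18 = -1)
(786 + M(44, 36)) + x(-37) = (786 - 63) - 1 = 723 - 1 = 722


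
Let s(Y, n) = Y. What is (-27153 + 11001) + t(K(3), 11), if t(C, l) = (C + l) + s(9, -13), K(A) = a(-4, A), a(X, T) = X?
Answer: -16136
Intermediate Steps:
K(A) = -4
t(C, l) = 9 + C + l (t(C, l) = (C + l) + 9 = 9 + C + l)
(-27153 + 11001) + t(K(3), 11) = (-27153 + 11001) + (9 - 4 + 11) = -16152 + 16 = -16136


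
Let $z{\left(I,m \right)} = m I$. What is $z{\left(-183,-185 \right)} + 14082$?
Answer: $47937$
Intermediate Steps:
$z{\left(I,m \right)} = I m$
$z{\left(-183,-185 \right)} + 14082 = \left(-183\right) \left(-185\right) + 14082 = 33855 + 14082 = 47937$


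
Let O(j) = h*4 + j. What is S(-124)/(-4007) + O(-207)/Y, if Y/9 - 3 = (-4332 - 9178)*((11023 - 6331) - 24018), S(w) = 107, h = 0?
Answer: -27937178302/1046204711841 ≈ -0.026703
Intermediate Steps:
Y = 2349848367 (Y = 27 + 9*((-4332 - 9178)*((11023 - 6331) - 24018)) = 27 + 9*(-13510*(4692 - 24018)) = 27 + 9*(-13510*(-19326)) = 27 + 9*261094260 = 27 + 2349848340 = 2349848367)
O(j) = j (O(j) = 0*4 + j = 0 + j = j)
S(-124)/(-4007) + O(-207)/Y = 107/(-4007) - 207/2349848367 = 107*(-1/4007) - 207*1/2349848367 = -107/4007 - 23/261094263 = -27937178302/1046204711841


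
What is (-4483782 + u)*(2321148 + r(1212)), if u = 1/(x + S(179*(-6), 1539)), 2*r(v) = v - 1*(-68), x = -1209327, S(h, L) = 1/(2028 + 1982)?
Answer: -50484164500798067141984/4849401269 ≈ -1.0410e+13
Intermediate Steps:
S(h, L) = 1/4010
r(v) = 34 + v/2 (r(v) = (v - 1*(-68))/2 = (v + 68)/2 = (68 + v)/2 = 34 + v/2)
u = -4010/4849401269 (u = 1/(-1209327 + 1/4010) = 1/(-4849401269/4010) = -4010/4849401269 ≈ -8.2691e-7)
(-4483782 + u)*(2321148 + r(1212)) = (-4483782 - 4010/4849401269)*(2321148 + (34 + (1/2)*1212)) = -21743658120723368*(2321148 + (34 + 606))/4849401269 = -21743658120723368*(2321148 + 640)/4849401269 = -21743658120723368/4849401269*2321788 = -50484164500798067141984/4849401269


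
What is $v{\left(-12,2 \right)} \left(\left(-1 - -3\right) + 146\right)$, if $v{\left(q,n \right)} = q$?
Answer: $-1776$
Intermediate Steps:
$v{\left(-12,2 \right)} \left(\left(-1 - -3\right) + 146\right) = - 12 \left(\left(-1 - -3\right) + 146\right) = - 12 \left(\left(-1 + 3\right) + 146\right) = - 12 \left(2 + 146\right) = \left(-12\right) 148 = -1776$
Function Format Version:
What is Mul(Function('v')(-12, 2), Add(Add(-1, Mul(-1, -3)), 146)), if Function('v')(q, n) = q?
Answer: -1776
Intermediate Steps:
Mul(Function('v')(-12, 2), Add(Add(-1, Mul(-1, -3)), 146)) = Mul(-12, Add(Add(-1, Mul(-1, -3)), 146)) = Mul(-12, Add(Add(-1, 3), 146)) = Mul(-12, Add(2, 146)) = Mul(-12, 148) = -1776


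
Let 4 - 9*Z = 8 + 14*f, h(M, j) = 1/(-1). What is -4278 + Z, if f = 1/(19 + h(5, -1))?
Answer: -346561/81 ≈ -4278.5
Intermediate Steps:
h(M, j) = -1 (h(M, j) = 1*(-1) = -1)
f = 1/18 (f = 1/(19 - 1) = 1/18 ≈ 0.055556)
Z = -43/81 (Z = 4/9 - (8 + 14*(1/18))/9 = 4/9 - (8 + 7/9)/9 = 4/9 - ⅑*79/9 = 4/9 - 79/81 = -43/81 ≈ -0.53086)
-4278 + Z = -4278 - 43/81 = -346561/81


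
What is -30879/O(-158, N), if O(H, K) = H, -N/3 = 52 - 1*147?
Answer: 30879/158 ≈ 195.44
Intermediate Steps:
N = 285 (N = -3*(52 - 1*147) = -3*(52 - 147) = -3*(-95) = 285)
-30879/O(-158, N) = -30879/(-158) = -30879*(-1/158) = 30879/158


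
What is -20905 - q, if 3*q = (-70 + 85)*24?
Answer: -21025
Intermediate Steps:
q = 120 (q = ((-70 + 85)*24)/3 = (15*24)/3 = (⅓)*360 = 120)
-20905 - q = -20905 - 1*120 = -20905 - 120 = -21025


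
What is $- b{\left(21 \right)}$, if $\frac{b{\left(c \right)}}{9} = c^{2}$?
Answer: $-3969$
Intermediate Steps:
$b{\left(c \right)} = 9 c^{2}$
$- b{\left(21 \right)} = - 9 \cdot 21^{2} = - 9 \cdot 441 = \left(-1\right) 3969 = -3969$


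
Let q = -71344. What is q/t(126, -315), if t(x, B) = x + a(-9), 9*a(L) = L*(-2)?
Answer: -4459/8 ≈ -557.38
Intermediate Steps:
a(L) = -2*L/9 (a(L) = (L*(-2))/9 = (-2*L)/9 = -2*L/9)
t(x, B) = 2 + x (t(x, B) = x - 2/9*(-9) = x + 2 = 2 + x)
q/t(126, -315) = -71344/(2 + 126) = -71344/128 = -71344*1/128 = -4459/8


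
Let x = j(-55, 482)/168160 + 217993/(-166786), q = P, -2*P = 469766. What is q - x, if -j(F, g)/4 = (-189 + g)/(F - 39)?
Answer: -77405055643988749/329549121680 ≈ -2.3488e+5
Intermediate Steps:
j(F, g) = -4*(-189 + g)/(-39 + F) (j(F, g) = -4*(-189 + g)/(F - 39) = -4*(-189 + g)/(-39 + F))
P = -234883 (P = -1/2*469766 = -234883)
q = -234883
x = -430703574691/329549121680 (x = (4*(189 - 1*482)/(-39 - 55))/168160 + 217993/(-166786) = (4*(189 - 482)/(-94))*(1/168160) + 217993*(-1/166786) = (4*(-1/94)*(-293))*(1/168160) - 217993/166786 = (586/47)*(1/168160) - 217993/166786 = 293/3951760 - 217993/166786 = -430703574691/329549121680 ≈ -1.3069)
q - x = -234883 - 1*(-430703574691/329549121680) = -234883 + 430703574691/329549121680 = -77405055643988749/329549121680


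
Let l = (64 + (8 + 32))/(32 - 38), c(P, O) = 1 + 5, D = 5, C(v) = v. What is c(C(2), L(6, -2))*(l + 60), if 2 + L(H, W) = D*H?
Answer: 256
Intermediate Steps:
L(H, W) = -2 + 5*H
c(P, O) = 6
l = -52/3 (l = (64 + 40)/(-6) = 104*(-1/6) = -52/3 ≈ -17.333)
c(C(2), L(6, -2))*(l + 60) = 6*(-52/3 + 60) = 6*(128/3) = 256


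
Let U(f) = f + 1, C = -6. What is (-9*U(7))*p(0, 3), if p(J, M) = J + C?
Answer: 432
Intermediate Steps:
p(J, M) = -6 + J (p(J, M) = J - 6 = -6 + J)
U(f) = 1 + f
(-9*U(7))*p(0, 3) = (-9*(1 + 7))*(-6 + 0) = -9*8*(-6) = -72*(-6) = 432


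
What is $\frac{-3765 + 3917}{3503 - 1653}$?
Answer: $\frac{76}{925} \approx 0.082162$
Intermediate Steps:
$\frac{-3765 + 3917}{3503 - 1653} = \frac{152}{1850} = 152 \cdot \frac{1}{1850} = \frac{76}{925}$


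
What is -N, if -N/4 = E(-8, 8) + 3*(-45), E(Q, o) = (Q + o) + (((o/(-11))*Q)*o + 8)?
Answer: -3540/11 ≈ -321.82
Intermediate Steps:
E(Q, o) = 8 + Q + o - Q*o²/11 (E(Q, o) = (Q + o) + (((o*(-1/11))*Q)*o + 8) = (Q + o) + (((-o/11)*Q)*o + 8) = (Q + o) + ((-Q*o/11)*o + 8) = (Q + o) + (-Q*o²/11 + 8) = (Q + o) + (8 - Q*o²/11) = 8 + Q + o - Q*o²/11)
N = 3540/11 (N = -4*((8 - 8 + 8 - 1/11*(-8)*8²) + 3*(-45)) = -4*((8 - 8 + 8 - 1/11*(-8)*64) - 135) = -4*((8 - 8 + 8 + 512/11) - 135) = -4*(600/11 - 135) = -4*(-885/11) = 3540/11 ≈ 321.82)
-N = -1*3540/11 = -3540/11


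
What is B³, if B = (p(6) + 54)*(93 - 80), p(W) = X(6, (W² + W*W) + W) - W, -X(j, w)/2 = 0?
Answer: 242970624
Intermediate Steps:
X(j, w) = 0 (X(j, w) = -2*0 = 0)
p(W) = -W (p(W) = 0 - W = -W)
B = 624 (B = (-1*6 + 54)*(93 - 80) = (-6 + 54)*13 = 48*13 = 624)
B³ = 624³ = 242970624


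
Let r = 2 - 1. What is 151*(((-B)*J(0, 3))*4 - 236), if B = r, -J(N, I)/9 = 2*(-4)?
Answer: -79124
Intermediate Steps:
J(N, I) = 72 (J(N, I) = -18*(-4) = -9*(-8) = 72)
r = 1
B = 1
151*(((-B)*J(0, 3))*4 - 236) = 151*((-1*1*72)*4 - 236) = 151*(-1*72*4 - 236) = 151*(-72*4 - 236) = 151*(-288 - 236) = 151*(-524) = -79124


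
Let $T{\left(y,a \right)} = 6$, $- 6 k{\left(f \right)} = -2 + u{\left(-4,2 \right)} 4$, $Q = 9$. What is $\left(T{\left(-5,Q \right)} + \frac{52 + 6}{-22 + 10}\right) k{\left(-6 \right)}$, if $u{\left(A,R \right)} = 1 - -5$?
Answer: $- \frac{77}{18} \approx -4.2778$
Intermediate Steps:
$u{\left(A,R \right)} = 6$ ($u{\left(A,R \right)} = 1 + 5 = 6$)
$k{\left(f \right)} = - \frac{11}{3}$ ($k{\left(f \right)} = - \frac{-2 + 6 \cdot 4}{6} = - \frac{-2 + 24}{6} = \left(- \frac{1}{6}\right) 22 = - \frac{11}{3}$)
$\left(T{\left(-5,Q \right)} + \frac{52 + 6}{-22 + 10}\right) k{\left(-6 \right)} = \left(6 + \frac{52 + 6}{-22 + 10}\right) \left(- \frac{11}{3}\right) = \left(6 + \frac{58}{-12}\right) \left(- \frac{11}{3}\right) = \left(6 + 58 \left(- \frac{1}{12}\right)\right) \left(- \frac{11}{3}\right) = \left(6 - \frac{29}{6}\right) \left(- \frac{11}{3}\right) = \frac{7}{6} \left(- \frac{11}{3}\right) = - \frac{77}{18}$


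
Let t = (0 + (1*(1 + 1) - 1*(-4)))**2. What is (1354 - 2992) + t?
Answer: -1602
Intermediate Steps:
t = 36 (t = (0 + (1*2 + 4))**2 = (0 + (2 + 4))**2 = (0 + 6)**2 = 6**2 = 36)
(1354 - 2992) + t = (1354 - 2992) + 36 = -1638 + 36 = -1602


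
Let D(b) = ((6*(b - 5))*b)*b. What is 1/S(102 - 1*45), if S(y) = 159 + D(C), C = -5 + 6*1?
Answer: 1/135 ≈ 0.0074074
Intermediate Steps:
C = 1 (C = -5 + 6 = 1)
D(b) = b²*(-30 + 6*b) (D(b) = ((6*(-5 + b))*b)*b = ((-30 + 6*b)*b)*b = (b*(-30 + 6*b))*b = b²*(-30 + 6*b))
S(y) = 135 (S(y) = 159 + 6*1²*(-5 + 1) = 159 + 6*1*(-4) = 159 - 24 = 135)
1/S(102 - 1*45) = 1/135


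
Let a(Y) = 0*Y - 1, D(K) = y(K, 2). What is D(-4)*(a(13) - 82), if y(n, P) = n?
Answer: 332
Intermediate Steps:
D(K) = K
a(Y) = -1 (a(Y) = 0 - 1 = -1)
D(-4)*(a(13) - 82) = -4*(-1 - 82) = -4*(-83) = 332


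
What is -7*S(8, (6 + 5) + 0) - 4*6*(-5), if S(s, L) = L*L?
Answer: -727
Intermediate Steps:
S(s, L) = L²
-7*S(8, (6 + 5) + 0) - 4*6*(-5) = -7*((6 + 5) + 0)² - 4*6*(-5) = -7*(11 + 0)² - 24*(-5) = -7*11² + 120 = -7*121 + 120 = -847 + 120 = -727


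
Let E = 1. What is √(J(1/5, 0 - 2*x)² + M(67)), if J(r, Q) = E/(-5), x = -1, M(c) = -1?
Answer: 2*I*√6/5 ≈ 0.9798*I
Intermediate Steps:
J(r, Q) = -⅕ (J(r, Q) = 1/(-5) = 1*(-⅕) = -⅕)
√(J(1/5, 0 - 2*x)² + M(67)) = √((-⅕)² - 1) = √(1/25 - 1) = √(-24/25) = 2*I*√6/5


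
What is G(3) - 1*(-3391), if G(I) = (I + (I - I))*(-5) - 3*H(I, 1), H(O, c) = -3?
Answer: 3385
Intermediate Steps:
G(I) = 9 - 5*I (G(I) = (I + (I - I))*(-5) - 3*(-3) = (I + 0)*(-5) + 9 = I*(-5) + 9 = -5*I + 9 = 9 - 5*I)
G(3) - 1*(-3391) = (9 - 5*3) - 1*(-3391) = (9 - 15) + 3391 = -6 + 3391 = 3385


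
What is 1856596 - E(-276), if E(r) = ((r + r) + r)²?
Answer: 1171012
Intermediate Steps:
E(r) = 9*r² (E(r) = (2*r + r)² = (3*r)² = 9*r²)
1856596 - E(-276) = 1856596 - 9*(-276)² = 1856596 - 9*76176 = 1856596 - 1*685584 = 1856596 - 685584 = 1171012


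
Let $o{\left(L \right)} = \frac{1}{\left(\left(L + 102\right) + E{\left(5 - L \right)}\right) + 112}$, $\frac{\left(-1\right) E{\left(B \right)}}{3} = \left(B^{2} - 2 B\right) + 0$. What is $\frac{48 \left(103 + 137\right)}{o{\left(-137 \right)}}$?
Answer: $-686165760$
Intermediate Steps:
$E{\left(B \right)} = - 3 B^{2} + 6 B$ ($E{\left(B \right)} = - 3 \left(\left(B^{2} - 2 B\right) + 0\right) = - 3 \left(B^{2} - 2 B\right) = - 3 B^{2} + 6 B$)
$o{\left(L \right)} = \frac{1}{214 + L + 3 \left(-3 + L\right) \left(5 - L\right)}$ ($o{\left(L \right)} = \frac{1}{\left(\left(L + 102\right) + 3 \left(5 - L\right) \left(2 - \left(5 - L\right)\right)\right) + 112} = \frac{1}{\left(\left(102 + L\right) + 3 \left(5 - L\right) \left(2 + \left(-5 + L\right)\right)\right) + 112} = \frac{1}{\left(\left(102 + L\right) + 3 \left(5 - L\right) \left(-3 + L\right)\right) + 112} = \frac{1}{\left(\left(102 + L\right) + 3 \left(-3 + L\right) \left(5 - L\right)\right) + 112} = \frac{1}{\left(102 + L + 3 \left(-3 + L\right) \left(5 - L\right)\right) + 112} = \frac{1}{214 + L + 3 \left(-3 + L\right) \left(5 - L\right)}$)
$\frac{48 \left(103 + 137\right)}{o{\left(-137 \right)}} = \frac{48 \left(103 + 137\right)}{\frac{1}{169 - 3 \left(-137\right)^{2} + 25 \left(-137\right)}} = \frac{48 \cdot 240}{\frac{1}{169 - 56307 - 3425}} = \frac{11520}{\frac{1}{169 - 56307 - 3425}} = \frac{11520}{\frac{1}{-59563}} = \frac{11520}{- \frac{1}{59563}} = 11520 \left(-59563\right) = -686165760$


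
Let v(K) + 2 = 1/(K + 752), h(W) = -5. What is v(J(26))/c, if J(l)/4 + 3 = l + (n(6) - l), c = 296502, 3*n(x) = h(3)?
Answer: -4397/652304400 ≈ -6.7407e-6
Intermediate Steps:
n(x) = -5/3 (n(x) = (1/3)*(-5) = -5/3)
J(l) = -56/3 (J(l) = -12 + 4*(l + (-5/3 - l)) = -12 + 4*(-5/3) = -12 - 20/3 = -56/3)
v(K) = -2 + 1/(752 + K) (v(K) = -2 + 1/(K + 752) = -2 + 1/(752 + K))
v(J(26))/c = ((-1503 - 2*(-56/3))/(752 - 56/3))/296502 = ((-1503 + 112/3)/(2200/3))*(1/296502) = ((3/2200)*(-4397/3))*(1/296502) = -4397/2200*1/296502 = -4397/652304400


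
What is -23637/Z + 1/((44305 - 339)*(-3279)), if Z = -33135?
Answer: 1135872194761/1592297057130 ≈ 0.71335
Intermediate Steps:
-23637/Z + 1/((44305 - 339)*(-3279)) = -23637/(-33135) + 1/((44305 - 339)*(-3279)) = -23637*(-1/33135) - 1/3279/43966 = 7879/11045 + (1/43966)*(-1/3279) = 7879/11045 - 1/144164514 = 1135872194761/1592297057130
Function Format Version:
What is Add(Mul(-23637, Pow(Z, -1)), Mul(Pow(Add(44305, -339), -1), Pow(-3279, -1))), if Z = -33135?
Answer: Rational(1135872194761, 1592297057130) ≈ 0.71335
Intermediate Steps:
Add(Mul(-23637, Pow(Z, -1)), Mul(Pow(Add(44305, -339), -1), Pow(-3279, -1))) = Add(Mul(-23637, Pow(-33135, -1)), Mul(Pow(Add(44305, -339), -1), Pow(-3279, -1))) = Add(Mul(-23637, Rational(-1, 33135)), Mul(Pow(43966, -1), Rational(-1, 3279))) = Add(Rational(7879, 11045), Mul(Rational(1, 43966), Rational(-1, 3279))) = Add(Rational(7879, 11045), Rational(-1, 144164514)) = Rational(1135872194761, 1592297057130)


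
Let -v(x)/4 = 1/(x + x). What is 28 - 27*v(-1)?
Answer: -26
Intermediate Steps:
v(x) = -2/x (v(x) = -4/(x + x) = -4*1/(2*x) = -2/x)
28 - 27*v(-1) = 28 - (-54)/(-1) = 28 - (-54)*(-1) = 28 - 27*2 = 28 - 54 = -26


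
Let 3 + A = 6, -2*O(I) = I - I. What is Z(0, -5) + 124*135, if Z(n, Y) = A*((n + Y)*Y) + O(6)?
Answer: 16815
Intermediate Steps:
O(I) = 0 (O(I) = -(I - I)/2 = -½*0 = 0)
A = 3 (A = -3 + 6 = 3)
Z(n, Y) = 3*Y*(Y + n) (Z(n, Y) = 3*((n + Y)*Y) + 0 = 3*((Y + n)*Y) + 0 = 3*(Y*(Y + n)) + 0 = 3*Y*(Y + n) + 0 = 3*Y*(Y + n))
Z(0, -5) + 124*135 = 3*(-5)*(-5 + 0) + 124*135 = 3*(-5)*(-5) + 16740 = 75 + 16740 = 16815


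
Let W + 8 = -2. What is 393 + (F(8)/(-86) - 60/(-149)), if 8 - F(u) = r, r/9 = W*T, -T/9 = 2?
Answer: 2640625/6407 ≈ 412.15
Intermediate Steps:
T = -18 (T = -9*2 = -18)
W = -10 (W = -8 - 2 = -10)
r = 1620 (r = 9*(-10*(-18)) = 9*180 = 1620)
F(u) = -1612 (F(u) = 8 - 1*1620 = 8 - 1620 = -1612)
393 + (F(8)/(-86) - 60/(-149)) = 393 + (-1612/(-86) - 60/(-149)) = 393 + (-1612*(-1/86) - 60*(-1/149)) = 393 + (806/43 + 60/149) = 393 + 122674/6407 = 2640625/6407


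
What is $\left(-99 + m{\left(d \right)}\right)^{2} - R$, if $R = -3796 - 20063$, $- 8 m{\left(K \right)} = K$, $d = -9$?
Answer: $\frac{2140065}{64} \approx 33439.0$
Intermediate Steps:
$m{\left(K \right)} = - \frac{K}{8}$
$R = -23859$
$\left(-99 + m{\left(d \right)}\right)^{2} - R = \left(-99 - - \frac{9}{8}\right)^{2} - -23859 = \left(-99 + \frac{9}{8}\right)^{2} + 23859 = \left(- \frac{783}{8}\right)^{2} + 23859 = \frac{613089}{64} + 23859 = \frac{2140065}{64}$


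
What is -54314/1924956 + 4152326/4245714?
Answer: 6534043045/6879471918 ≈ 0.94979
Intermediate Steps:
-54314/1924956 + 4152326/4245714 = -54314*1/1924956 + 4152326*(1/4245714) = -27157/962478 + 2076163/2122857 = 6534043045/6879471918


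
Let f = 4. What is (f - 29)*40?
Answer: -1000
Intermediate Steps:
(f - 29)*40 = (4 - 29)*40 = -25*40 = -1000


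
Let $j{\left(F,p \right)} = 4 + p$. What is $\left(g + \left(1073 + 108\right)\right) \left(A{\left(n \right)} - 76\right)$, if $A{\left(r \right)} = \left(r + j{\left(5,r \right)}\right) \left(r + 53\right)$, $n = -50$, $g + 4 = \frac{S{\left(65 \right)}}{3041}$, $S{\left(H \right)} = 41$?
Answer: $- \frac{1302864472}{3041} \approx -4.2843 \cdot 10^{5}$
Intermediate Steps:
$g = - \frac{12123}{3041}$ ($g = -4 + \frac{41}{3041} = - \frac{12123}{3041} \approx -3.9865$)
$A{\left(r \right)} = \left(4 + 2 r\right) \left(53 + r\right)$ ($A{\left(r \right)} = \left(r + \left(4 + r\right)\right) \left(r + 53\right) = \left(4 + 2 r\right) \left(53 + r\right)$)
$\left(g + \left(1073 + 108\right)\right) \left(A{\left(n \right)} - 76\right) = \left(- \frac{12123}{3041} + \left(1073 + 108\right)\right) \left(\left(212 + 2 \left(-50\right)^{2} + 110 \left(-50\right)\right) - 76\right) = \left(- \frac{12123}{3041} + 1181\right) \left(\left(212 + 2 \cdot 2500 - 5500\right) - 76\right) = \frac{3579298 \left(\left(212 + 5000 - 5500\right) - 76\right)}{3041} = \frac{3579298 \left(-288 - 76\right)}{3041} = \frac{3579298}{3041} \left(-364\right) = - \frac{1302864472}{3041}$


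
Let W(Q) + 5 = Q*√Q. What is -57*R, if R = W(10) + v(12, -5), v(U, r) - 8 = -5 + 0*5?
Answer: 114 - 570*√10 ≈ -1688.5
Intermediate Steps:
v(U, r) = 3 (v(U, r) = 8 + (-5 + 0*5) = 8 + (-5 + 0) = 8 - 5 = 3)
W(Q) = -5 + Q^(3/2) (W(Q) = -5 + Q*√Q = -5 + Q^(3/2))
R = -2 + 10*√10 (R = (-5 + 10^(3/2)) + 3 = (-5 + 10*√10) + 3 = -2 + 10*√10 ≈ 29.623)
-57*R = -57*(-2 + 10*√10) = 114 - 570*√10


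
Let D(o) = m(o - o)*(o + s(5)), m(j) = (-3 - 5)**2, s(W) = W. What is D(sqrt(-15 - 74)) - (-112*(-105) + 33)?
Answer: -11473 + 64*I*sqrt(89) ≈ -11473.0 + 603.77*I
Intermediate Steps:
m(j) = 64 (m(j) = (-8)**2 = 64)
D(o) = 320 + 64*o (D(o) = 64*(o + 5) = 64*(5 + o) = 320 + 64*o)
D(sqrt(-15 - 74)) - (-112*(-105) + 33) = (320 + 64*sqrt(-15 - 74)) - (-112*(-105) + 33) = (320 + 64*sqrt(-89)) - (11760 + 33) = (320 + 64*(I*sqrt(89))) - 1*11793 = (320 + 64*I*sqrt(89)) - 11793 = -11473 + 64*I*sqrt(89)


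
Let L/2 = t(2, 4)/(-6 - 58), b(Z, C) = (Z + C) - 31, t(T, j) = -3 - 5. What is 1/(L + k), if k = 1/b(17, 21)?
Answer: 28/11 ≈ 2.5455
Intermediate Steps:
t(T, j) = -8
b(Z, C) = -31 + C + Z (b(Z, C) = (C + Z) - 31 = -31 + C + Z)
k = ⅐ (k = 1/(-31 + 21 + 17) = 1/7 = ⅐ ≈ 0.14286)
L = ¼ (L = 2*(-8/(-6 - 58)) = 2*(-8/(-64)) = 2*(-8*(-1/64)) = 2*(⅛) = ¼ ≈ 0.25000)
1/(L + k) = 1/(¼ + ⅐) = 1/(11/28) = 28/11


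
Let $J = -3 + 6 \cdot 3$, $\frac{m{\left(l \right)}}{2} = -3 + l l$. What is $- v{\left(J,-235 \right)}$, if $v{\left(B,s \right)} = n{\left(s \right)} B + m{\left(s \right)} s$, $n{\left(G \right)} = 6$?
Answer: $25954250$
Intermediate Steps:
$m{\left(l \right)} = -6 + 2 l^{2}$ ($m{\left(l \right)} = 2 \left(-3 + l l\right) = 2 \left(-3 + l^{2}\right) = -6 + 2 l^{2}$)
$J = 15$ ($J = -3 + 18 = 15$)
$v{\left(B,s \right)} = 6 B + s \left(-6 + 2 s^{2}\right)$ ($v{\left(B,s \right)} = 6 B + \left(-6 + 2 s^{2}\right) s = 6 B + s \left(-6 + 2 s^{2}\right)$)
$- v{\left(J,-235 \right)} = - (6 \cdot 15 + 2 \left(-235\right) \left(-3 + \left(-235\right)^{2}\right)) = - (90 + 2 \left(-235\right) \left(-3 + 55225\right)) = - (90 + 2 \left(-235\right) 55222) = - (90 - 25954340) = \left(-1\right) \left(-25954250\right) = 25954250$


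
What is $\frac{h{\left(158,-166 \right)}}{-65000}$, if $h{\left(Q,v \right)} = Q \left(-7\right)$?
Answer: $\frac{553}{32500} \approx 0.017015$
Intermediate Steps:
$h{\left(Q,v \right)} = - 7 Q$
$\frac{h{\left(158,-166 \right)}}{-65000} = \frac{\left(-7\right) 158}{-65000} = \left(-1106\right) \left(- \frac{1}{65000}\right) = \frac{553}{32500}$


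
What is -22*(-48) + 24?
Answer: 1080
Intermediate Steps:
-22*(-48) + 24 = 1056 + 24 = 1080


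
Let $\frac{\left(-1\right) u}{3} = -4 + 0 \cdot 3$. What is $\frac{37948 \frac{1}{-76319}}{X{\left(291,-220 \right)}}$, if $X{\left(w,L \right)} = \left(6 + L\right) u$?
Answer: $\frac{9487}{48996798} \approx 0.00019362$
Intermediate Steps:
$u = 12$ ($u = - 3 \left(-4 + 0 \cdot 3\right) = - 3 \left(-4 + 0\right) = \left(-3\right) \left(-4\right) = 12$)
$X{\left(w,L \right)} = 72 + 12 L$ ($X{\left(w,L \right)} = \left(6 + L\right) 12 = 72 + 12 L$)
$\frac{37948 \frac{1}{-76319}}{X{\left(291,-220 \right)}} = \frac{37948 \frac{1}{-76319}}{72 + 12 \left(-220\right)} = \frac{37948 \left(- \frac{1}{76319}\right)}{72 - 2640} = - \frac{37948}{76319 \left(-2568\right)} = \left(- \frac{37948}{76319}\right) \left(- \frac{1}{2568}\right) = \frac{9487}{48996798}$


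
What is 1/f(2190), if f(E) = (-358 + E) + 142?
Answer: 1/1974 ≈ 0.00050659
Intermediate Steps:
f(E) = -216 + E
1/f(2190) = 1/(-216 + 2190) = 1/1974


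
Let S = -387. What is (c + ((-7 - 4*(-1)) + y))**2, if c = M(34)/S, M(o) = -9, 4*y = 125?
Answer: 23648769/29584 ≈ 799.38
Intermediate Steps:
y = 125/4 (y = (1/4)*125 = 125/4 ≈ 31.250)
c = 1/43 (c = -9/(-387) = -9*(-1/387) = 1/43 ≈ 0.023256)
(c + ((-7 - 4*(-1)) + y))**2 = (1/43 + ((-7 - 4*(-1)) + 125/4))**2 = (1/43 + ((-7 + 4) + 125/4))**2 = (1/43 + (-3 + 125/4))**2 = (1/43 + 113/4)**2 = (4863/172)**2 = 23648769/29584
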